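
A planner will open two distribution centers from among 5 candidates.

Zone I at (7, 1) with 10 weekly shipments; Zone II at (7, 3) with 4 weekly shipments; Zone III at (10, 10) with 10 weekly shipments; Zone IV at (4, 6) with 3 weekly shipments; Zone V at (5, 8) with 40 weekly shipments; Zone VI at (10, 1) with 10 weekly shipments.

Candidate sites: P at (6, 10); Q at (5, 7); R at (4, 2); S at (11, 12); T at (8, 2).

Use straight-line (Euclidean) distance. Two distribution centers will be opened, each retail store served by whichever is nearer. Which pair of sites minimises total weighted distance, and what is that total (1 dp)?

{Q, T}, total 144.7

Evaluate every pair (each demand assigned to the nearer of the two):
  {Q, T}: total = 144.7
  {P, T}: total = 185.0
  {Q, R}: total = 207.7
  {Q, S}: total = 225.8
  {P, Q}: total = 243.5
  {P, R}: total = 246.5
  {P, S}: total = 342.5
  {S, T}: total = 349.8
  {R, T}: total = 379.9
  {R, S}: total = 382.8
Best pair: {Q, T} with total 144.7.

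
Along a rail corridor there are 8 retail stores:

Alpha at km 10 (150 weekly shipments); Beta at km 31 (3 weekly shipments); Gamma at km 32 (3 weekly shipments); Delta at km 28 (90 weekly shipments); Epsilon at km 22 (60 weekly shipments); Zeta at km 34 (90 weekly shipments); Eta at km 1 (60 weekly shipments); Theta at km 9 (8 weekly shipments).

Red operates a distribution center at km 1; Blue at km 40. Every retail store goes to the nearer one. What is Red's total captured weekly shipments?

218

The indifferent point is the midpoint (1+40)/2 = 20.5; retail stores left of it (closer to Red at 1) go to Red, those right go to Blue.
  Eta at 1 (w=60) → Red
  Theta at 9 (w=8) → Red
  Alpha at 10 (w=150) → Red
  Epsilon at 22 (w=60) → Blue
  Delta at 28 (w=90) → Blue
  Beta at 31 (w=3) → Blue
  Gamma at 32 (w=3) → Blue
  Zeta at 34 (w=90) → Blue
Red captures 218; Blue captures 246.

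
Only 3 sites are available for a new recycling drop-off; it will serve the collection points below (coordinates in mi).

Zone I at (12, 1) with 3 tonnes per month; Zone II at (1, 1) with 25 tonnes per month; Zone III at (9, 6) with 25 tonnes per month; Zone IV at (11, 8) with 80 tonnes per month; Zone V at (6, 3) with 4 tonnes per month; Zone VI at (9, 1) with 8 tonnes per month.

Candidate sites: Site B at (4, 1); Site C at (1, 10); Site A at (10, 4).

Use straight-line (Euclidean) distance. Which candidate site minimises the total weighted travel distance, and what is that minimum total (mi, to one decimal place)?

Total weighted distance at each candidate:
  Site B (4, 1): total = 1119.0
  Site C (1, 10): total = 1437.8
  Site A (10, 4): total = 675.5
Minimum is at Site A with total 675.5 mi.

Site A, total 675.5 mi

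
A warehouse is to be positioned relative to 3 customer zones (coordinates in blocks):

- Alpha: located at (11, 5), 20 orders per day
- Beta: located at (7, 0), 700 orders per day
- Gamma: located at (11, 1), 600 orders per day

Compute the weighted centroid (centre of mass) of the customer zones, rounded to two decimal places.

(8.88, 0.53)

The minimiser of Σwᵢ‖p−pᵢ‖² is the weighted centroid p* = (Σwᵢpᵢ)/(Σwᵢ).
Σwᵢ = 1320.
Σwᵢxᵢ = 20·11 + 700·7 + 600·11 = 11720.
Σwᵢyᵢ = 20·5 + 700·0 + 600·1 = 700.
x* = 11720/1320 = 8.88, y* = 700/1320 = 0.53.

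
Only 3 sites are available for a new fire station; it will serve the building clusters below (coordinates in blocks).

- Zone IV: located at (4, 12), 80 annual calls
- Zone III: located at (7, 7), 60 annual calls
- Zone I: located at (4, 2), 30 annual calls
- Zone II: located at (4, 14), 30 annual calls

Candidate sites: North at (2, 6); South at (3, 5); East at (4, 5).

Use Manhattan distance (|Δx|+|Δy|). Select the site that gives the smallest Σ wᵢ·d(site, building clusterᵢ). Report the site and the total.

East, total 1220 blocks

Total weighted distance at each candidate:
  North (2, 6): total = 1480
  South (3, 5): total = 1420
  East (4, 5): total = 1220
Minimum is at East with total 1220 blocks.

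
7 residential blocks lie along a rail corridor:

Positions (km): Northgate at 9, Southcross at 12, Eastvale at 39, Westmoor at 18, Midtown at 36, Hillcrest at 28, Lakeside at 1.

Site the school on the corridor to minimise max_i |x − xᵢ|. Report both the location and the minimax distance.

location 20, max distance 19

The 1-center on a line is the midpoint of the two extreme points: leftmost at 1, rightmost at 39.
Optimal location = (1 + 39)/2 = 20; maximum distance = (39 − 1)/2 = 19.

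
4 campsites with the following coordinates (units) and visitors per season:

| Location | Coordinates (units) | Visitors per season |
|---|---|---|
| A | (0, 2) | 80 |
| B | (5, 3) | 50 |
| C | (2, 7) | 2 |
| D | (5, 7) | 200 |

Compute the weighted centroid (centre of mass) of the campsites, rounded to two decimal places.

The minimiser of Σwᵢ‖p−pᵢ‖² is the weighted centroid p* = (Σwᵢpᵢ)/(Σwᵢ).
Σwᵢ = 332.
Σwᵢxᵢ = 80·0 + 50·5 + 2·2 + 200·5 = 1254.
Σwᵢyᵢ = 80·2 + 50·3 + 2·7 + 200·7 = 1724.
x* = 1254/332 = 3.78, y* = 1724/332 = 5.19.

(3.78, 5.19)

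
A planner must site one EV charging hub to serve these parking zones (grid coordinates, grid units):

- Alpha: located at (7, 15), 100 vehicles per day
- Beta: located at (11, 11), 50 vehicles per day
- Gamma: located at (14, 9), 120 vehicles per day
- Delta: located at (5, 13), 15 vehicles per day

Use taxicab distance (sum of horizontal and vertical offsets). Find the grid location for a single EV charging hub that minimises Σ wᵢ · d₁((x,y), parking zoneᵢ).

(11, 11)

Manhattan distance separates: Σwᵢ(|x−xᵢ|+|y−yᵢ|) = Σwᵢ|x−xᵢ| + Σwᵢ|y−yᵢ|, so x and y are optimised independently as 1-D weighted medians.
Total weight W = 285; half = 142.5.
x-coordinate, sorted with cumulative weight:
  x=5 (Delta, w=15) cum 15
  x=7 (Alpha, w=100) cum 115
  x=11 (Beta, w=50) cum 165  ← median
  x=14 (Gamma, w=120) cum 285
⇒ x* = 11
y-coordinate, sorted with cumulative weight:
  y=9 (Gamma, w=120) cum 120
  y=11 (Beta, w=50) cum 170  ← median
  y=13 (Delta, w=15) cum 185
  y=15 (Alpha, w=100) cum 285
⇒ y* = 11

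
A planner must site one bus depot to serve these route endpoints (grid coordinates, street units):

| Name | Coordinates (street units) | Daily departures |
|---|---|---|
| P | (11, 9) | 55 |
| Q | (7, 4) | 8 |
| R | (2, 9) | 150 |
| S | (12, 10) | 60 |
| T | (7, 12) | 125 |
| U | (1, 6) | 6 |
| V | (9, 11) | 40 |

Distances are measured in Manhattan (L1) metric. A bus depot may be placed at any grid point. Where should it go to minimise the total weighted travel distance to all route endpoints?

Manhattan distance separates: Σwᵢ(|x−xᵢ|+|y−yᵢ|) = Σwᵢ|x−xᵢ| + Σwᵢ|y−yᵢ|, so x and y are optimised independently as 1-D weighted medians.
Total weight W = 444; half = 222.
x-coordinate, sorted with cumulative weight:
  x=1 (U, w=6) cum 6
  x=2 (R, w=150) cum 156
  x=7 (Q, w=8) cum 164
  x=7 (T, w=125) cum 289  ← median
  x=9 (V, w=40) cum 329
  x=11 (P, w=55) cum 384
  x=12 (S, w=60) cum 444
⇒ x* = 7
y-coordinate, sorted with cumulative weight:
  y=4 (Q, w=8) cum 8
  y=6 (U, w=6) cum 14
  y=9 (P, w=55) cum 69
  y=9 (R, w=150) cum 219
  y=10 (S, w=60) cum 279  ← median
  y=11 (V, w=40) cum 319
  y=12 (T, w=125) cum 444
⇒ y* = 10

(7, 10)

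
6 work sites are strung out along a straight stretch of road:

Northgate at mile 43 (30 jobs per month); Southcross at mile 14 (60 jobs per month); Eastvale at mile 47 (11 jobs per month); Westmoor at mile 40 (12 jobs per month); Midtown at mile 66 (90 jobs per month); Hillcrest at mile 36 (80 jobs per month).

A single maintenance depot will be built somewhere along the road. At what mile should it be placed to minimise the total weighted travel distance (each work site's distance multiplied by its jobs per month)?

x = 40

For a sum of weighted absolute distances on a line, the optimum is the weighted median (not the mean). Total weight W = 283; half-weight = 141.5.
Sort by position and accumulate weight:
  mile 14 (Southcross, w=60) → cum 60
  mile 36 (Hillcrest, w=80) → cum 140
  mile 40 (Westmoor, w=12) → cum 152  ≥ 141.5 → median here
  mile 43 (Northgate, w=30) → cum 182
  mile 47 (Eastvale, w=11) → cum 193
  mile 66 (Midtown, w=90) → cum 283
Optimal location: mile 40.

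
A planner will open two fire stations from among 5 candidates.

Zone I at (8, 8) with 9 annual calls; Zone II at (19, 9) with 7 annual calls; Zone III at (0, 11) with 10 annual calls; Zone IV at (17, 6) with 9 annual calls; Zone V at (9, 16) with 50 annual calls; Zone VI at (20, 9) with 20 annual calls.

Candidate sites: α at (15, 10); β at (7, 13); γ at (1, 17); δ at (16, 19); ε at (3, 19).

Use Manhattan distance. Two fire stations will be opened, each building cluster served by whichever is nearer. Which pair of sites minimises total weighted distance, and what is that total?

Evaluate every pair (each demand assigned to the nearer of the two):
  {α, β}: total = 603
  {α, γ}: total = 810
  {α, ε}: total = 850
  {β, δ}: total = 891
  {α, δ}: total = 950
  {β, γ}: total = 979
  {β, ε}: total = 999
  {γ, δ}: total = 1161
  {δ, ε}: total = 1201
  {γ, ε}: total = 1629
Best pair: {α, β} with total 603.

{α, β}, total 603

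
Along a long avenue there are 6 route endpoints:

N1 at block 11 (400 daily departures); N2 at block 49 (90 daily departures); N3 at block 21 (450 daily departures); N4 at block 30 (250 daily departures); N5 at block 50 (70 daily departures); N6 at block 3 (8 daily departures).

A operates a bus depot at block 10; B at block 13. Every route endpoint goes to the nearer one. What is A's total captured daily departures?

408

The indifferent point is the midpoint (10+13)/2 = 11.5; route endpoints left of it (closer to A at 10) go to A, those right go to B.
  N6 at 3 (w=8) → A
  N1 at 11 (w=400) → A
  N3 at 21 (w=450) → B
  N4 at 30 (w=250) → B
  N2 at 49 (w=90) → B
  N5 at 50 (w=70) → B
A captures 408; B captures 860.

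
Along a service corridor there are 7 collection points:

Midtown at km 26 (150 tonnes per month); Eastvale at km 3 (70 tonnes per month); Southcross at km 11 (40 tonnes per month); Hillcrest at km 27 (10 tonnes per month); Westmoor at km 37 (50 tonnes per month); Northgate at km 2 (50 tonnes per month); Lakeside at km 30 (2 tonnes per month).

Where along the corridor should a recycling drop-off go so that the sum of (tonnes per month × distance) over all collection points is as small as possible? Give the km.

For a sum of weighted absolute distances on a line, the optimum is the weighted median (not the mean). Total weight W = 372; half-weight = 186.
Sort by position and accumulate weight:
  km 2 (Northgate, w=50) → cum 50
  km 3 (Eastvale, w=70) → cum 120
  km 11 (Southcross, w=40) → cum 160
  km 26 (Midtown, w=150) → cum 310  ≥ 186 → median here
  km 27 (Hillcrest, w=10) → cum 320
  km 30 (Lakeside, w=2) → cum 322
  km 37 (Westmoor, w=50) → cum 372
Optimal location: km 26.

x = 26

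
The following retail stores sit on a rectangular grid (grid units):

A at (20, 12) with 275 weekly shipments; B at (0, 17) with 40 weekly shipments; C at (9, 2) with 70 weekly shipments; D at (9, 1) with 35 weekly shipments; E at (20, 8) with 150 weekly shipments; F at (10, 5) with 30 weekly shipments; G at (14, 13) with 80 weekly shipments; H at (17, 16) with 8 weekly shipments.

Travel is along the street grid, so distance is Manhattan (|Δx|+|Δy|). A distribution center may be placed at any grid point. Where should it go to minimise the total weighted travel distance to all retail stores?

(20, 12)

Manhattan distance separates: Σwᵢ(|x−xᵢ|+|y−yᵢ|) = Σwᵢ|x−xᵢ| + Σwᵢ|y−yᵢ|, so x and y are optimised independently as 1-D weighted medians.
Total weight W = 688; half = 344.
x-coordinate, sorted with cumulative weight:
  x=0 (B, w=40) cum 40
  x=9 (C, w=70) cum 110
  x=9 (D, w=35) cum 145
  x=10 (F, w=30) cum 175
  x=14 (G, w=80) cum 255
  x=17 (H, w=8) cum 263
  x=20 (A, w=275) cum 538  ← median
  x=20 (E, w=150) cum 688
⇒ x* = 20
y-coordinate, sorted with cumulative weight:
  y=1 (D, w=35) cum 35
  y=2 (C, w=70) cum 105
  y=5 (F, w=30) cum 135
  y=8 (E, w=150) cum 285
  y=12 (A, w=275) cum 560  ← median
  y=13 (G, w=80) cum 640
  y=16 (H, w=8) cum 648
  y=17 (B, w=40) cum 688
⇒ y* = 12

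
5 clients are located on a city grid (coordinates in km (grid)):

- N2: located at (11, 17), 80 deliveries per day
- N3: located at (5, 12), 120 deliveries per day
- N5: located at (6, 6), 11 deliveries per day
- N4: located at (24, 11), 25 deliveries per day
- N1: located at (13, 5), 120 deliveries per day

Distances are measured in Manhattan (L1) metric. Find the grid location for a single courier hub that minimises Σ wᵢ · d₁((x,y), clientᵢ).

(11, 12)

Manhattan distance separates: Σwᵢ(|x−xᵢ|+|y−yᵢ|) = Σwᵢ|x−xᵢ| + Σwᵢ|y−yᵢ|, so x and y are optimised independently as 1-D weighted medians.
Total weight W = 356; half = 178.
x-coordinate, sorted with cumulative weight:
  x=5 (N3, w=120) cum 120
  x=6 (N5, w=11) cum 131
  x=11 (N2, w=80) cum 211  ← median
  x=13 (N1, w=120) cum 331
  x=24 (N4, w=25) cum 356
⇒ x* = 11
y-coordinate, sorted with cumulative weight:
  y=5 (N1, w=120) cum 120
  y=6 (N5, w=11) cum 131
  y=11 (N4, w=25) cum 156
  y=12 (N3, w=120) cum 276  ← median
  y=17 (N2, w=80) cum 356
⇒ y* = 12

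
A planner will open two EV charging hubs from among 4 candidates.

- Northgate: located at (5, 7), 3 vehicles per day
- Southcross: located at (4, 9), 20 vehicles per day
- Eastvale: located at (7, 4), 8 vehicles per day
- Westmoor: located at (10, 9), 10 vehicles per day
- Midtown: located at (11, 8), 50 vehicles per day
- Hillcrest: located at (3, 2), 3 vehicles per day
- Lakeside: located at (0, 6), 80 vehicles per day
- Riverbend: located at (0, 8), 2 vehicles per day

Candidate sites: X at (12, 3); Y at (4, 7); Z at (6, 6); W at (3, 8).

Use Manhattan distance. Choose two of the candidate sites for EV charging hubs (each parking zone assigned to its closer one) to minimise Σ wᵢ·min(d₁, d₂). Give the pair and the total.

Evaluate every pair (each demand assigned to the nearer of the two):
  {X, Y}: total = 899
  {X, W}: total = 901
  {Z, W}: total = 914
  {Y, Z}: total = 915
  {Y, W}: total = 995
  {X, Z}: total = 1017
Best pair: {X, Y} with total 899.

{X, Y}, total 899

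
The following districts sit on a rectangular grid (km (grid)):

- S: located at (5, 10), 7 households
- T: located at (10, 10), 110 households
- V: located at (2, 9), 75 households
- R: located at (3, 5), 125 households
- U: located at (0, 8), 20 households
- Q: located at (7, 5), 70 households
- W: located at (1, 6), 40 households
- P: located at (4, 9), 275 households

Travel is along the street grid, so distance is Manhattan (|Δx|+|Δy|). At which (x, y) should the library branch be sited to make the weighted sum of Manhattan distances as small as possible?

Manhattan distance separates: Σwᵢ(|x−xᵢ|+|y−yᵢ|) = Σwᵢ|x−xᵢ| + Σwᵢ|y−yᵢ|, so x and y are optimised independently as 1-D weighted medians.
Total weight W = 722; half = 361.
x-coordinate, sorted with cumulative weight:
  x=0 (U, w=20) cum 20
  x=1 (W, w=40) cum 60
  x=2 (V, w=75) cum 135
  x=3 (R, w=125) cum 260
  x=4 (P, w=275) cum 535  ← median
  x=5 (S, w=7) cum 542
  x=7 (Q, w=70) cum 612
  x=10 (T, w=110) cum 722
⇒ x* = 4
y-coordinate, sorted with cumulative weight:
  y=5 (R, w=125) cum 125
  y=5 (Q, w=70) cum 195
  y=6 (W, w=40) cum 235
  y=8 (U, w=20) cum 255
  y=9 (V, w=75) cum 330
  y=9 (P, w=275) cum 605  ← median
  y=10 (S, w=7) cum 612
  y=10 (T, w=110) cum 722
⇒ y* = 9

(4, 9)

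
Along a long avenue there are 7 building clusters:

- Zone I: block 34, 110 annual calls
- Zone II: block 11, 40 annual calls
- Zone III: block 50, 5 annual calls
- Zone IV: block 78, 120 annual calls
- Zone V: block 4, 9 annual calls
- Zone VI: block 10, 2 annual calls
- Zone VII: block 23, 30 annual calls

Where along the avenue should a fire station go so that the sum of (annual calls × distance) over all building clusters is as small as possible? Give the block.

x = 34

For a sum of weighted absolute distances on a line, the optimum is the weighted median (not the mean). Total weight W = 316; half-weight = 158.
Sort by position and accumulate weight:
  block 4 (Zone V, w=9) → cum 9
  block 10 (Zone VI, w=2) → cum 11
  block 11 (Zone II, w=40) → cum 51
  block 23 (Zone VII, w=30) → cum 81
  block 34 (Zone I, w=110) → cum 191  ≥ 158 → median here
  block 50 (Zone III, w=5) → cum 196
  block 78 (Zone IV, w=120) → cum 316
Optimal location: block 34.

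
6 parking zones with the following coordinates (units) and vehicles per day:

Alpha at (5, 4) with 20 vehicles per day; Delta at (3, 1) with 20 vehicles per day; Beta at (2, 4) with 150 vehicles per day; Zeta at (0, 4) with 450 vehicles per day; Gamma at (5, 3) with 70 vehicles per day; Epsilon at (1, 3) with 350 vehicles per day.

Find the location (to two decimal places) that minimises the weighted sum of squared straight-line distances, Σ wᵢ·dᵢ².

The minimiser of Σwᵢ‖p−pᵢ‖² is the weighted centroid p* = (Σwᵢpᵢ)/(Σwᵢ).
Σwᵢ = 1060.
Σwᵢxᵢ = 20·5 + 20·3 + 150·2 + 450·0 + 70·5 + 350·1 = 1160.
Σwᵢyᵢ = 20·4 + 20·1 + 150·4 + 450·4 + 70·3 + 350·3 = 3760.
x* = 1160/1060 = 1.09, y* = 3760/1060 = 3.55.

(1.09, 3.55)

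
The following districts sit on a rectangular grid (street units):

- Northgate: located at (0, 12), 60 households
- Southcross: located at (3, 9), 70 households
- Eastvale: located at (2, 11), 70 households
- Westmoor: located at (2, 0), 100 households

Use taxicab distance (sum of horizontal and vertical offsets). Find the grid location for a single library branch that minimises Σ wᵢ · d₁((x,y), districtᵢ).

(2, 9)

Manhattan distance separates: Σwᵢ(|x−xᵢ|+|y−yᵢ|) = Σwᵢ|x−xᵢ| + Σwᵢ|y−yᵢ|, so x and y are optimised independently as 1-D weighted medians.
Total weight W = 300; half = 150.
x-coordinate, sorted with cumulative weight:
  x=0 (Northgate, w=60) cum 60
  x=2 (Eastvale, w=70) cum 130
  x=2 (Westmoor, w=100) cum 230  ← median
  x=3 (Southcross, w=70) cum 300
⇒ x* = 2
y-coordinate, sorted with cumulative weight:
  y=0 (Westmoor, w=100) cum 100
  y=9 (Southcross, w=70) cum 170  ← median
  y=11 (Eastvale, w=70) cum 240
  y=12 (Northgate, w=60) cum 300
⇒ y* = 9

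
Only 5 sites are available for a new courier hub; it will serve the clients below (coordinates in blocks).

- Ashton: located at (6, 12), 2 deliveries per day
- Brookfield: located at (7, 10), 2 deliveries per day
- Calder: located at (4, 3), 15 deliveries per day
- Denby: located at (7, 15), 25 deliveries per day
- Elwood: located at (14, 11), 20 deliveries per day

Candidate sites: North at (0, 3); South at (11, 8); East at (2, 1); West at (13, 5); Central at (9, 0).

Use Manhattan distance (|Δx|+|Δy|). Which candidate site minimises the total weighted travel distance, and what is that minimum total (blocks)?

South, total 605 blocks

Total weighted distance at each candidate:
  North (0, 3): total = 1033
  South (11, 8): total = 605
  East (2, 1): total = 1033
  West (13, 5): total = 755
  Central (9, 0): total = 919
Minimum is at South with total 605 blocks.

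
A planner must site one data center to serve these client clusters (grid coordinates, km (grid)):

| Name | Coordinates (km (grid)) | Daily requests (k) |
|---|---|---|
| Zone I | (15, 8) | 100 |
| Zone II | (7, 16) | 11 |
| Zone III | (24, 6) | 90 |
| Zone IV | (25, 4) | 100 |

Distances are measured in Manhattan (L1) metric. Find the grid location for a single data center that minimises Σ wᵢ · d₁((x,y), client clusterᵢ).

Manhattan distance separates: Σwᵢ(|x−xᵢ|+|y−yᵢ|) = Σwᵢ|x−xᵢ| + Σwᵢ|y−yᵢ|, so x and y are optimised independently as 1-D weighted medians.
Total weight W = 301; half = 150.5.
x-coordinate, sorted with cumulative weight:
  x=7 (Zone II, w=11) cum 11
  x=15 (Zone I, w=100) cum 111
  x=24 (Zone III, w=90) cum 201  ← median
  x=25 (Zone IV, w=100) cum 301
⇒ x* = 24
y-coordinate, sorted with cumulative weight:
  y=4 (Zone IV, w=100) cum 100
  y=6 (Zone III, w=90) cum 190  ← median
  y=8 (Zone I, w=100) cum 290
  y=16 (Zone II, w=11) cum 301
⇒ y* = 6

(24, 6)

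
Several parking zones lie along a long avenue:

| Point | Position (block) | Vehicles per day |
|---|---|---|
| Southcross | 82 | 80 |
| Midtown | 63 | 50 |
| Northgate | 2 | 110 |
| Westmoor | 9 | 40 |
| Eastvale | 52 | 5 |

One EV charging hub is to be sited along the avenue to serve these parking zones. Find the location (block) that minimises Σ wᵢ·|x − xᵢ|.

x = 9

For a sum of weighted absolute distances on a line, the optimum is the weighted median (not the mean). Total weight W = 285; half-weight = 142.5.
Sort by position and accumulate weight:
  block 2 (Northgate, w=110) → cum 110
  block 9 (Westmoor, w=40) → cum 150  ≥ 142.5 → median here
  block 52 (Eastvale, w=5) → cum 155
  block 63 (Midtown, w=50) → cum 205
  block 82 (Southcross, w=80) → cum 285
Optimal location: block 9.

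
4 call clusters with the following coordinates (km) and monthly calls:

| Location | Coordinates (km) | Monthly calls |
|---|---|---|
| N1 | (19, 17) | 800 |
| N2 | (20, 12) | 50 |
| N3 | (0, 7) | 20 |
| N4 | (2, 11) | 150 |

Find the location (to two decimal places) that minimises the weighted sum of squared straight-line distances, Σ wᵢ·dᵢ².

The minimiser of Σwᵢ‖p−pᵢ‖² is the weighted centroid p* = (Σwᵢpᵢ)/(Σwᵢ).
Σwᵢ = 1020.
Σwᵢxᵢ = 800·19 + 50·20 + 20·0 + 150·2 = 16500.
Σwᵢyᵢ = 800·17 + 50·12 + 20·7 + 150·11 = 15990.
x* = 16500/1020 = 16.18, y* = 15990/1020 = 15.68.

(16.18, 15.68)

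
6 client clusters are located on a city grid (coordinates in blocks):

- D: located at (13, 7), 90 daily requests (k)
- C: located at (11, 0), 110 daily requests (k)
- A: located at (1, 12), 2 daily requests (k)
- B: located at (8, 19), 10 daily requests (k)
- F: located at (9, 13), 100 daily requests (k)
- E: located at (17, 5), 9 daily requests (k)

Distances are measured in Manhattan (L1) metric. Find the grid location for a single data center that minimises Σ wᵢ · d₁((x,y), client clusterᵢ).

Manhattan distance separates: Σwᵢ(|x−xᵢ|+|y−yᵢ|) = Σwᵢ|x−xᵢ| + Σwᵢ|y−yᵢ|, so x and y are optimised independently as 1-D weighted medians.
Total weight W = 321; half = 160.5.
x-coordinate, sorted with cumulative weight:
  x=1 (A, w=2) cum 2
  x=8 (B, w=10) cum 12
  x=9 (F, w=100) cum 112
  x=11 (C, w=110) cum 222  ← median
  x=13 (D, w=90) cum 312
  x=17 (E, w=9) cum 321
⇒ x* = 11
y-coordinate, sorted with cumulative weight:
  y=0 (C, w=110) cum 110
  y=5 (E, w=9) cum 119
  y=7 (D, w=90) cum 209  ← median
  y=12 (A, w=2) cum 211
  y=13 (F, w=100) cum 311
  y=19 (B, w=10) cum 321
⇒ y* = 7

(11, 7)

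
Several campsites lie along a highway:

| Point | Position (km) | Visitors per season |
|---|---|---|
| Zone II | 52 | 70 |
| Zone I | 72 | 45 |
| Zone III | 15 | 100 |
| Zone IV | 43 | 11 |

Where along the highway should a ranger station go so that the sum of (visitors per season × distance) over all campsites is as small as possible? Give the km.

For a sum of weighted absolute distances on a line, the optimum is the weighted median (not the mean). Total weight W = 226; half-weight = 113.
Sort by position and accumulate weight:
  km 15 (Zone III, w=100) → cum 100
  km 43 (Zone IV, w=11) → cum 111
  km 52 (Zone II, w=70) → cum 181  ≥ 113 → median here
  km 72 (Zone I, w=45) → cum 226
Optimal location: km 52.

x = 52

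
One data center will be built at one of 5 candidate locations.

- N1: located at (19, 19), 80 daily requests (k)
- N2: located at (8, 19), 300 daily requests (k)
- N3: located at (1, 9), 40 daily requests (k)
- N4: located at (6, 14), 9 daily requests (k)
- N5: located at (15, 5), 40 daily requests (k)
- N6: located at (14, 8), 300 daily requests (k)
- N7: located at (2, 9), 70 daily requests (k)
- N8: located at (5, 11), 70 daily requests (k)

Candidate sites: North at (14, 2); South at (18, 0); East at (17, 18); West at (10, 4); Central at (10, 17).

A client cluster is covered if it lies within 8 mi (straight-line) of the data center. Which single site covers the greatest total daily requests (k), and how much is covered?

Coverage radius r = 8 mi; a point is covered iff (Δx)²+(Δy)² ≤ 8² = 64.
  North (14, 2): covers {N5, N6} → 340
  South (18, 0): covers {N5} → 40
  East (17, 18): covers {N1} → 80
  West (10, 4): covers {N5, N6} → 340
  Central (10, 17): covers {N2, N4, N8} → 379
Maximum coverage at Central: 379 daily requests (k).

Central, covering 379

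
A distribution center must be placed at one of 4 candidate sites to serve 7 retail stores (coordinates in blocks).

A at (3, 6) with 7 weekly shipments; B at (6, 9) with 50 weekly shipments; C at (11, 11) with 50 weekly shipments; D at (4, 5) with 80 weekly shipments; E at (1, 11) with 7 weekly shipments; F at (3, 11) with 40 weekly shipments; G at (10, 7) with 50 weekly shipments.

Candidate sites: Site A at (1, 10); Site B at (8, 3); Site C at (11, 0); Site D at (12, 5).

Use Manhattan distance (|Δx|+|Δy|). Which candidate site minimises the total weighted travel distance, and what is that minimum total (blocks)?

Site A, total 2259 blocks

Total weighted distance at each candidate:
  Site A (1, 10): total = 2259
  Site B (8, 3): total = 2411
  Site C (11, 0): total = 3615
  Site D (12, 5): total = 2479
Minimum is at Site A with total 2259 blocks.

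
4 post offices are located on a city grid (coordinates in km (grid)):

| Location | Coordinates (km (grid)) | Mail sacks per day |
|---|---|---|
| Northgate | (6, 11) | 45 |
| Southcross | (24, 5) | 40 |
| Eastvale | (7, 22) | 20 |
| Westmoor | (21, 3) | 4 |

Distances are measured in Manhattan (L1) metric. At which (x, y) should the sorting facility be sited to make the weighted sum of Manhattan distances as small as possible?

Manhattan distance separates: Σwᵢ(|x−xᵢ|+|y−yᵢ|) = Σwᵢ|x−xᵢ| + Σwᵢ|y−yᵢ|, so x and y are optimised independently as 1-D weighted medians.
Total weight W = 109; half = 54.5.
x-coordinate, sorted with cumulative weight:
  x=6 (Northgate, w=45) cum 45
  x=7 (Eastvale, w=20) cum 65  ← median
  x=21 (Westmoor, w=4) cum 69
  x=24 (Southcross, w=40) cum 109
⇒ x* = 7
y-coordinate, sorted with cumulative weight:
  y=3 (Westmoor, w=4) cum 4
  y=5 (Southcross, w=40) cum 44
  y=11 (Northgate, w=45) cum 89  ← median
  y=22 (Eastvale, w=20) cum 109
⇒ y* = 11

(7, 11)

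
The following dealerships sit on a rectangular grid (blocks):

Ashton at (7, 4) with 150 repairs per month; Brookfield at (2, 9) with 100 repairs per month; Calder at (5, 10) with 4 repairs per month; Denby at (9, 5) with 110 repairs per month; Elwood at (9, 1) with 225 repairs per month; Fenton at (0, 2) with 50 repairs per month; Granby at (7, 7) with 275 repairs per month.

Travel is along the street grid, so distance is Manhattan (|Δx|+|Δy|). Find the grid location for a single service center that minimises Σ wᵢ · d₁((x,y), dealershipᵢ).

(7, 5)

Manhattan distance separates: Σwᵢ(|x−xᵢ|+|y−yᵢ|) = Σwᵢ|x−xᵢ| + Σwᵢ|y−yᵢ|, so x and y are optimised independently as 1-D weighted medians.
Total weight W = 914; half = 457.
x-coordinate, sorted with cumulative weight:
  x=0 (Fenton, w=50) cum 50
  x=2 (Brookfield, w=100) cum 150
  x=5 (Calder, w=4) cum 154
  x=7 (Ashton, w=150) cum 304
  x=7 (Granby, w=275) cum 579  ← median
  x=9 (Denby, w=110) cum 689
  x=9 (Elwood, w=225) cum 914
⇒ x* = 7
y-coordinate, sorted with cumulative weight:
  y=1 (Elwood, w=225) cum 225
  y=2 (Fenton, w=50) cum 275
  y=4 (Ashton, w=150) cum 425
  y=5 (Denby, w=110) cum 535  ← median
  y=7 (Granby, w=275) cum 810
  y=9 (Brookfield, w=100) cum 910
  y=10 (Calder, w=4) cum 914
⇒ y* = 5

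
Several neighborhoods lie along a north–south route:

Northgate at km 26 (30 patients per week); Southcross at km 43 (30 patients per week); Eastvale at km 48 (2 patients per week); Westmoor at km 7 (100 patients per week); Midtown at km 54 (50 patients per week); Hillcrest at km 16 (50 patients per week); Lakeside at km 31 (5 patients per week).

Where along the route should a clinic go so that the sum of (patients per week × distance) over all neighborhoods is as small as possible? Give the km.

For a sum of weighted absolute distances on a line, the optimum is the weighted median (not the mean). Total weight W = 267; half-weight = 133.5.
Sort by position and accumulate weight:
  km 7 (Westmoor, w=100) → cum 100
  km 16 (Hillcrest, w=50) → cum 150  ≥ 133.5 → median here
  km 26 (Northgate, w=30) → cum 180
  km 31 (Lakeside, w=5) → cum 185
  km 43 (Southcross, w=30) → cum 215
  km 48 (Eastvale, w=2) → cum 217
  km 54 (Midtown, w=50) → cum 267
Optimal location: km 16.

x = 16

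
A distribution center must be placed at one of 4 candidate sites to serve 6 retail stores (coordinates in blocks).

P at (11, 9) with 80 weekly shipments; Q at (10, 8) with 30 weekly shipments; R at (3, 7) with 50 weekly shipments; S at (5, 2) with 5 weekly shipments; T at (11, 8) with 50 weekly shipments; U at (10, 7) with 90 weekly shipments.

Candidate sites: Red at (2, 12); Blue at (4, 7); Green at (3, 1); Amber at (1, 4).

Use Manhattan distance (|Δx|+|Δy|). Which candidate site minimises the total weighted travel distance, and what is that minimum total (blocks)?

Total weighted distance at each candidate:
  Red (2, 12): total = 3505
  Blue (4, 7): total = 1950
  Green (3, 1): total = 3935
  Amber (1, 4): total = 3650
Minimum is at Blue with total 1950 blocks.

Blue, total 1950 blocks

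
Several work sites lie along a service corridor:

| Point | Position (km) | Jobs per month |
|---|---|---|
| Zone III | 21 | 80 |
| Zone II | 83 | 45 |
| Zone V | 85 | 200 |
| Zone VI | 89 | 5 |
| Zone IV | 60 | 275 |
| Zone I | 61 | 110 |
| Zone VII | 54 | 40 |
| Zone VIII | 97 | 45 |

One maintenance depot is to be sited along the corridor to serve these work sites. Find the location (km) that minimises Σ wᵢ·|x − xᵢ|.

For a sum of weighted absolute distances on a line, the optimum is the weighted median (not the mean). Total weight W = 800; half-weight = 400.
Sort by position and accumulate weight:
  km 21 (Zone III, w=80) → cum 80
  km 54 (Zone VII, w=40) → cum 120
  km 60 (Zone IV, w=275) → cum 395
  km 61 (Zone I, w=110) → cum 505  ≥ 400 → median here
  km 83 (Zone II, w=45) → cum 550
  km 85 (Zone V, w=200) → cum 750
  km 89 (Zone VI, w=5) → cum 755
  km 97 (Zone VIII, w=45) → cum 800
Optimal location: km 61.

x = 61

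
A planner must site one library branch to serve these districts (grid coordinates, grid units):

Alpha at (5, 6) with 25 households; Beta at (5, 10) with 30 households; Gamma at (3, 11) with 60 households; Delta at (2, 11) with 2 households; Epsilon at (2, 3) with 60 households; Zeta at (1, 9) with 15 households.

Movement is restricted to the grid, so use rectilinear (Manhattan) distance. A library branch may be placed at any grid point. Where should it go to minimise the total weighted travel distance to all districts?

Manhattan distance separates: Σwᵢ(|x−xᵢ|+|y−yᵢ|) = Σwᵢ|x−xᵢ| + Σwᵢ|y−yᵢ|, so x and y are optimised independently as 1-D weighted medians.
Total weight W = 192; half = 96.
x-coordinate, sorted with cumulative weight:
  x=1 (Zeta, w=15) cum 15
  x=2 (Delta, w=2) cum 17
  x=2 (Epsilon, w=60) cum 77
  x=3 (Gamma, w=60) cum 137  ← median
  x=5 (Alpha, w=25) cum 162
  x=5 (Beta, w=30) cum 192
⇒ x* = 3
y-coordinate, sorted with cumulative weight:
  y=3 (Epsilon, w=60) cum 60
  y=6 (Alpha, w=25) cum 85
  y=9 (Zeta, w=15) cum 100  ← median
  y=10 (Beta, w=30) cum 130
  y=11 (Gamma, w=60) cum 190
  y=11 (Delta, w=2) cum 192
⇒ y* = 9

(3, 9)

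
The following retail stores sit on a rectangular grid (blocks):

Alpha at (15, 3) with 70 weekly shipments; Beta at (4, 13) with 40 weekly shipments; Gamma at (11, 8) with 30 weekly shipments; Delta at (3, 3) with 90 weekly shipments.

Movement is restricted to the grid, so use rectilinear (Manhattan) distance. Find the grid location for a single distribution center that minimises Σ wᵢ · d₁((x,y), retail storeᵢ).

Manhattan distance separates: Σwᵢ(|x−xᵢ|+|y−yᵢ|) = Σwᵢ|x−xᵢ| + Σwᵢ|y−yᵢ|, so x and y are optimised independently as 1-D weighted medians.
Total weight W = 230; half = 115.
x-coordinate, sorted with cumulative weight:
  x=3 (Delta, w=90) cum 90
  x=4 (Beta, w=40) cum 130  ← median
  x=11 (Gamma, w=30) cum 160
  x=15 (Alpha, w=70) cum 230
⇒ x* = 4
y-coordinate, sorted with cumulative weight:
  y=3 (Alpha, w=70) cum 70
  y=3 (Delta, w=90) cum 160  ← median
  y=8 (Gamma, w=30) cum 190
  y=13 (Beta, w=40) cum 230
⇒ y* = 3

(4, 3)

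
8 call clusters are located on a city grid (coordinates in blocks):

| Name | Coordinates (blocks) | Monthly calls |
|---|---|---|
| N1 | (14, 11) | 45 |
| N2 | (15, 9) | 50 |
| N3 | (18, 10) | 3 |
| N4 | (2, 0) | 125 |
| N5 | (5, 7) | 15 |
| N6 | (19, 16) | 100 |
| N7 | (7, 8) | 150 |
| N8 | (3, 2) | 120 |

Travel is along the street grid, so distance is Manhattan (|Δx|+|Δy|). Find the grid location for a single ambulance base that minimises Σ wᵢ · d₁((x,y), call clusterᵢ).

(7, 8)

Manhattan distance separates: Σwᵢ(|x−xᵢ|+|y−yᵢ|) = Σwᵢ|x−xᵢ| + Σwᵢ|y−yᵢ|, so x and y are optimised independently as 1-D weighted medians.
Total weight W = 608; half = 304.
x-coordinate, sorted with cumulative weight:
  x=2 (N4, w=125) cum 125
  x=3 (N8, w=120) cum 245
  x=5 (N5, w=15) cum 260
  x=7 (N7, w=150) cum 410  ← median
  x=14 (N1, w=45) cum 455
  x=15 (N2, w=50) cum 505
  x=18 (N3, w=3) cum 508
  x=19 (N6, w=100) cum 608
⇒ x* = 7
y-coordinate, sorted with cumulative weight:
  y=0 (N4, w=125) cum 125
  y=2 (N8, w=120) cum 245
  y=7 (N5, w=15) cum 260
  y=8 (N7, w=150) cum 410  ← median
  y=9 (N2, w=50) cum 460
  y=10 (N3, w=3) cum 463
  y=11 (N1, w=45) cum 508
  y=16 (N6, w=100) cum 608
⇒ y* = 8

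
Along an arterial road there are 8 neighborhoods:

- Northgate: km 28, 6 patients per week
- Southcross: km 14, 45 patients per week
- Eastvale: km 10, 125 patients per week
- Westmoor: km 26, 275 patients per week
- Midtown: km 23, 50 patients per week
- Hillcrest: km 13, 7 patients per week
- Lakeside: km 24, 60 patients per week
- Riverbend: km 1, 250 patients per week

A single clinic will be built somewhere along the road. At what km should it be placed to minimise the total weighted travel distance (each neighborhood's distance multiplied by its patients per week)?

For a sum of weighted absolute distances on a line, the optimum is the weighted median (not the mean). Total weight W = 818; half-weight = 409.
Sort by position and accumulate weight:
  km 1 (Riverbend, w=250) → cum 250
  km 10 (Eastvale, w=125) → cum 375
  km 13 (Hillcrest, w=7) → cum 382
  km 14 (Southcross, w=45) → cum 427  ≥ 409 → median here
  km 23 (Midtown, w=50) → cum 477
  km 24 (Lakeside, w=60) → cum 537
  km 26 (Westmoor, w=275) → cum 812
  km 28 (Northgate, w=6) → cum 818
Optimal location: km 14.

x = 14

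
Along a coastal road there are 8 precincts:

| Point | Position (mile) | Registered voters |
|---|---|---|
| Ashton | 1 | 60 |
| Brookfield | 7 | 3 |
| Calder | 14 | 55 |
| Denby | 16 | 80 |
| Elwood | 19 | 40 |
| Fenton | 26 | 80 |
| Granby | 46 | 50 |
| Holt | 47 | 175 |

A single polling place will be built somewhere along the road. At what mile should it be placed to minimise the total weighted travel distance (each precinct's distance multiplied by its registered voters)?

x = 26

For a sum of weighted absolute distances on a line, the optimum is the weighted median (not the mean). Total weight W = 543; half-weight = 271.5.
Sort by position and accumulate weight:
  mile 1 (Ashton, w=60) → cum 60
  mile 7 (Brookfield, w=3) → cum 63
  mile 14 (Calder, w=55) → cum 118
  mile 16 (Denby, w=80) → cum 198
  mile 19 (Elwood, w=40) → cum 238
  mile 26 (Fenton, w=80) → cum 318  ≥ 271.5 → median here
  mile 46 (Granby, w=50) → cum 368
  mile 47 (Holt, w=175) → cum 543
Optimal location: mile 26.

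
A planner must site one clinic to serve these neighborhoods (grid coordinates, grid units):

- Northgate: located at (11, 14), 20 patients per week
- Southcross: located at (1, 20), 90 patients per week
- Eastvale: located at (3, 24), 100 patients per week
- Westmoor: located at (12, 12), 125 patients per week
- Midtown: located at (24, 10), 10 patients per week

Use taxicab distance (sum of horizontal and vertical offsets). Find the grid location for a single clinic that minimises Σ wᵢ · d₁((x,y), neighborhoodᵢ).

(3, 20)

Manhattan distance separates: Σwᵢ(|x−xᵢ|+|y−yᵢ|) = Σwᵢ|x−xᵢ| + Σwᵢ|y−yᵢ|, so x and y are optimised independently as 1-D weighted medians.
Total weight W = 345; half = 172.5.
x-coordinate, sorted with cumulative weight:
  x=1 (Southcross, w=90) cum 90
  x=3 (Eastvale, w=100) cum 190  ← median
  x=11 (Northgate, w=20) cum 210
  x=12 (Westmoor, w=125) cum 335
  x=24 (Midtown, w=10) cum 345
⇒ x* = 3
y-coordinate, sorted with cumulative weight:
  y=10 (Midtown, w=10) cum 10
  y=12 (Westmoor, w=125) cum 135
  y=14 (Northgate, w=20) cum 155
  y=20 (Southcross, w=90) cum 245  ← median
  y=24 (Eastvale, w=100) cum 345
⇒ y* = 20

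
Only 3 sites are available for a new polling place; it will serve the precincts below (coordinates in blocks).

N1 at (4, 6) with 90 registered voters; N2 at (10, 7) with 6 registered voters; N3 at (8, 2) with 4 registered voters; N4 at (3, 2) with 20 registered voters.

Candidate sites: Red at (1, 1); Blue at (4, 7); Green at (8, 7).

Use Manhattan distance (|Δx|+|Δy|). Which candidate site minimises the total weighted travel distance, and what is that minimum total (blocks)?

Blue, total 282 blocks

Total weighted distance at each candidate:
  Red (1, 1): total = 902
  Blue (4, 7): total = 282
  Green (8, 7): total = 682
Minimum is at Blue with total 282 blocks.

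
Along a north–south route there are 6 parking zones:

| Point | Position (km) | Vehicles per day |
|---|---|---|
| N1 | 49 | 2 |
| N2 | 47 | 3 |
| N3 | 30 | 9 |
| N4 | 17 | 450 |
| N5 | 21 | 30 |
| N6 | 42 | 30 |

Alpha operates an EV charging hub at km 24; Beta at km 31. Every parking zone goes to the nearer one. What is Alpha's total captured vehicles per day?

The indifferent point is the midpoint (24+31)/2 = 27.5; parking zones left of it (closer to Alpha at 24) go to Alpha, those right go to Beta.
  N4 at 17 (w=450) → Alpha
  N5 at 21 (w=30) → Alpha
  N3 at 30 (w=9) → Beta
  N6 at 42 (w=30) → Beta
  N2 at 47 (w=3) → Beta
  N1 at 49 (w=2) → Beta
Alpha captures 480; Beta captures 44.

480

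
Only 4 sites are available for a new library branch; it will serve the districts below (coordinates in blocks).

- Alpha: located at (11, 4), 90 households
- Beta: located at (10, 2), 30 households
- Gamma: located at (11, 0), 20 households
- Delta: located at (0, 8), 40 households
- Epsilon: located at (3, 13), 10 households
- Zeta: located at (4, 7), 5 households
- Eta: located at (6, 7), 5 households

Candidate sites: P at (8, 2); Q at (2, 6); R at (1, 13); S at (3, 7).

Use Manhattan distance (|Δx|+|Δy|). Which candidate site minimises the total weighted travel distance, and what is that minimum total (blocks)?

Total weighted distance at each candidate:
  P (8, 2): total = 1410
  Q (2, 6): total = 1930
  R (1, 13): total = 3130
  S (3, 7): total = 1890
Minimum is at P with total 1410 blocks.

P, total 1410 blocks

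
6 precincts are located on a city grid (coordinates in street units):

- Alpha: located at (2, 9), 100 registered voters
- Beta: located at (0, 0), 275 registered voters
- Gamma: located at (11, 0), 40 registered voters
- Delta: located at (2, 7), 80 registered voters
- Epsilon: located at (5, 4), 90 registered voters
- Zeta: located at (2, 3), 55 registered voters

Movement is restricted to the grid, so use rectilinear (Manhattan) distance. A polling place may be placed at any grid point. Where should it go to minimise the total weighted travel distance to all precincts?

(2, 3)

Manhattan distance separates: Σwᵢ(|x−xᵢ|+|y−yᵢ|) = Σwᵢ|x−xᵢ| + Σwᵢ|y−yᵢ|, so x and y are optimised independently as 1-D weighted medians.
Total weight W = 640; half = 320.
x-coordinate, sorted with cumulative weight:
  x=0 (Beta, w=275) cum 275
  x=2 (Alpha, w=100) cum 375  ← median
  x=2 (Delta, w=80) cum 455
  x=2 (Zeta, w=55) cum 510
  x=5 (Epsilon, w=90) cum 600
  x=11 (Gamma, w=40) cum 640
⇒ x* = 2
y-coordinate, sorted with cumulative weight:
  y=0 (Beta, w=275) cum 275
  y=0 (Gamma, w=40) cum 315
  y=3 (Zeta, w=55) cum 370  ← median
  y=4 (Epsilon, w=90) cum 460
  y=7 (Delta, w=80) cum 540
  y=9 (Alpha, w=100) cum 640
⇒ y* = 3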